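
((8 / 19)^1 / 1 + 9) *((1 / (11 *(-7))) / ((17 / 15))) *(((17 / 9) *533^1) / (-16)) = 477035 / 70224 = 6.79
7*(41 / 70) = 41 / 10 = 4.10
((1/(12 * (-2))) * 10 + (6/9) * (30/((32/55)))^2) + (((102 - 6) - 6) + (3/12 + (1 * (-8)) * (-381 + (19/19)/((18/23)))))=4900.07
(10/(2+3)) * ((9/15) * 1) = 6/5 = 1.20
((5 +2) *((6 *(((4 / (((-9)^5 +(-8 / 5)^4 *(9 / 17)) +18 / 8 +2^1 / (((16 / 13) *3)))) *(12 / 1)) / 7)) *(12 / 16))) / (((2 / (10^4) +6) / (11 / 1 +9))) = -5508000000000 / 451692007568389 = -0.01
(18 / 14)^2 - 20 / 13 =73 / 637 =0.11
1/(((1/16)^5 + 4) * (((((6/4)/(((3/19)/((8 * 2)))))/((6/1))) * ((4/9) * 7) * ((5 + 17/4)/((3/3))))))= 7077888/20640174905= 0.00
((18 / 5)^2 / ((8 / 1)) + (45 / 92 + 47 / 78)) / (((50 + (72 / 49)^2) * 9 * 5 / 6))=584016839 / 84251173500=0.01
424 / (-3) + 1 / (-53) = -22475 / 159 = -141.35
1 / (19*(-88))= -1 / 1672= -0.00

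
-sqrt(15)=-3.87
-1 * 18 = -18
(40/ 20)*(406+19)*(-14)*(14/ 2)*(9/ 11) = -749700/ 11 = -68154.55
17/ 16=1.06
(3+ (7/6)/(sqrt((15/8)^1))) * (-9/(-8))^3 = 567 * sqrt(30)/2560+ 2187/512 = 5.48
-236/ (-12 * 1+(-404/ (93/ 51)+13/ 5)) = 36580/ 35797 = 1.02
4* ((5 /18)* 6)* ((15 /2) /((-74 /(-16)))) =10.81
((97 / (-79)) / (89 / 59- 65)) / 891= 5723 / 263677194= 0.00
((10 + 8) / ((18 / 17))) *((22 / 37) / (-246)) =-187 / 4551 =-0.04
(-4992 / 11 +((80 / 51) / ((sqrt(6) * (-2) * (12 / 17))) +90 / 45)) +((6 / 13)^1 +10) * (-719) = -1140234 / 143 - 5 * sqrt(6) / 27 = -7974.12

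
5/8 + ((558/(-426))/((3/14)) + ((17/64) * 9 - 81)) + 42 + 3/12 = -190153/4544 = -41.85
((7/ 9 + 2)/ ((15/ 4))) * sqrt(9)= 20/ 9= 2.22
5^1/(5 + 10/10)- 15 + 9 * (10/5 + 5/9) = 53/6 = 8.83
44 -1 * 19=25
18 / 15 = 6 / 5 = 1.20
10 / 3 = 3.33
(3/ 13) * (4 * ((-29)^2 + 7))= 10176/ 13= 782.77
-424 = -424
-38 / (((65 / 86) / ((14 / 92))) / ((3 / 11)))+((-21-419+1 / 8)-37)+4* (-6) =-66169627 / 131560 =-502.96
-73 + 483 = 410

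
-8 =-8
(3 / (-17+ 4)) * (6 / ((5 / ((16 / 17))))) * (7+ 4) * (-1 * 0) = 0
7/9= 0.78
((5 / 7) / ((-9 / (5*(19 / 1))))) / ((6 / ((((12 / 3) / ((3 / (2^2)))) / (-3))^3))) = 972800 / 137781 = 7.06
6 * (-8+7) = -6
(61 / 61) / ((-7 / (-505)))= 505 / 7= 72.14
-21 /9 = -7 /3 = -2.33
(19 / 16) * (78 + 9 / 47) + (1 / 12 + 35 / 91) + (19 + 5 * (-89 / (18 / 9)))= -3231349 / 29328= -110.18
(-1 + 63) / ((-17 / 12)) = -744 / 17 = -43.76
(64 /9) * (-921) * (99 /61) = -648384 /61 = -10629.25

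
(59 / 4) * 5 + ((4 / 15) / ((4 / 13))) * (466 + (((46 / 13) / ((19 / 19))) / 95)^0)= 28709 / 60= 478.48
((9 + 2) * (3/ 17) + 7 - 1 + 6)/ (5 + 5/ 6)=1422/ 595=2.39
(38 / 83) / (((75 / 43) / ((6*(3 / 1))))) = 9804 / 2075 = 4.72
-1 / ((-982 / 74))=37 / 491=0.08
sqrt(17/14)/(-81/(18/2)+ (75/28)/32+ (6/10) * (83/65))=-20800 * sqrt(238)/2373321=-0.14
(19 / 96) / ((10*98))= 19 / 94080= 0.00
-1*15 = -15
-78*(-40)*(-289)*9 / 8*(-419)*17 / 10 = 722549997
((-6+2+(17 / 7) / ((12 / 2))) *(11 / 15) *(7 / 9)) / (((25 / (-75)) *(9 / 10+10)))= 1661 / 2943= 0.56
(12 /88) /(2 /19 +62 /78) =2223 /14674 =0.15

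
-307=-307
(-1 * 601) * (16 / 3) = -9616 / 3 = -3205.33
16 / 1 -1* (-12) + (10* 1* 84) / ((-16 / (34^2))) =-60662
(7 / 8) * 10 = 35 / 4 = 8.75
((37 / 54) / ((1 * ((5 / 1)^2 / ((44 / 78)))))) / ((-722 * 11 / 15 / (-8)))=148 / 633555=0.00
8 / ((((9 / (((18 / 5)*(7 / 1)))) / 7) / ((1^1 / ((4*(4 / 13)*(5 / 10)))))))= 1274 / 5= 254.80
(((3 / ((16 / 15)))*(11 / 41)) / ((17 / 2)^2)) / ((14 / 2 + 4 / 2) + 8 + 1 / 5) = 2475 / 4076056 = 0.00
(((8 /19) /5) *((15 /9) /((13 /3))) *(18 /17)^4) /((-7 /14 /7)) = -11757312 /20629687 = -0.57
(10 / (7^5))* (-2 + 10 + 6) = 0.01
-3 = -3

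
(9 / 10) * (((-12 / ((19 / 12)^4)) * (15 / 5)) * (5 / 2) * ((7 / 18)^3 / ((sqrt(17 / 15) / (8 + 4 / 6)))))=-856128 * sqrt(255) / 2215457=-6.17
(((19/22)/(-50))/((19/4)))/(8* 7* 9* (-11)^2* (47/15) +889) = -1/52792355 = -0.00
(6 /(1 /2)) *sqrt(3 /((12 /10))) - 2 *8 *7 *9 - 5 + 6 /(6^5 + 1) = -7878095 /7777 + 6 *sqrt(10) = -994.03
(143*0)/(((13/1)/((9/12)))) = 0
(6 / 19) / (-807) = -2 / 5111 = -0.00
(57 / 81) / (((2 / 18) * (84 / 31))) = 589 / 252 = 2.34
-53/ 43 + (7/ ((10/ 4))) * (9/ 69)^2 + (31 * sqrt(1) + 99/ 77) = 24760741/ 796145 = 31.10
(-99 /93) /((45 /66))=-242 /155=-1.56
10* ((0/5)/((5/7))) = 0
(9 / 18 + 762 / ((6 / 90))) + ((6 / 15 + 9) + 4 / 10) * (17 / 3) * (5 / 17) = 68681 / 6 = 11446.83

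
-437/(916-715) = -437/201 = -2.17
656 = 656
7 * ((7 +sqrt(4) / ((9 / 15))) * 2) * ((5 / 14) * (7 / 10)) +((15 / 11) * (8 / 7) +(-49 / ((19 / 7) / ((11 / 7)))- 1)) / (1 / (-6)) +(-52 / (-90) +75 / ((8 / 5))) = 131922449 / 526680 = 250.48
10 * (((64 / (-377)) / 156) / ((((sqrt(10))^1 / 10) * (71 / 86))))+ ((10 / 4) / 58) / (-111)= -13760 * sqrt(10) / 1043913 - 5 / 12876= -0.04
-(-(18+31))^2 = -2401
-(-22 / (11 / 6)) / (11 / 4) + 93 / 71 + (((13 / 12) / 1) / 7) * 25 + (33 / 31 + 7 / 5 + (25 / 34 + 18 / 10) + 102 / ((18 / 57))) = 58349778733 / 172866540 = 337.54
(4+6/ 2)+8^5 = 32775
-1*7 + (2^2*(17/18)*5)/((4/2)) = 22/9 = 2.44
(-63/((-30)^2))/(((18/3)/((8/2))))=-7/150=-0.05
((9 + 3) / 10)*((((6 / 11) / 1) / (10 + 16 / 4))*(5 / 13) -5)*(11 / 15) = -4.39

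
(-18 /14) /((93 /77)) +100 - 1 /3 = 9170 /93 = 98.60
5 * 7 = 35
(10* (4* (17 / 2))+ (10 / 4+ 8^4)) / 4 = 8877 / 8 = 1109.62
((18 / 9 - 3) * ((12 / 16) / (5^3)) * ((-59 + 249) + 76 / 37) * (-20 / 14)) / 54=3553 / 116550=0.03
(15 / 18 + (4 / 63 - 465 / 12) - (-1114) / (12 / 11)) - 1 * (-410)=351115 / 252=1393.31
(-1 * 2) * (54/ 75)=-36/ 25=-1.44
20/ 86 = 10/ 43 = 0.23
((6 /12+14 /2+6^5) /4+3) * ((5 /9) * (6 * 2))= 25985 /2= 12992.50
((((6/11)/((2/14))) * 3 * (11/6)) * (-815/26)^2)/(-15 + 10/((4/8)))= 2789745/676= 4126.84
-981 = -981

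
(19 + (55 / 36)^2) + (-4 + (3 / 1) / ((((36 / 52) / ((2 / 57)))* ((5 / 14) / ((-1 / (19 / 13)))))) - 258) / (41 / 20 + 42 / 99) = -64692160439 / 764008848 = -84.67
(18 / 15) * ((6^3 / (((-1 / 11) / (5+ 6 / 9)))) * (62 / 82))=-2504304 / 205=-12216.12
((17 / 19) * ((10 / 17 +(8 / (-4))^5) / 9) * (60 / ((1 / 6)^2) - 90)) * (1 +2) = -368460 / 19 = -19392.63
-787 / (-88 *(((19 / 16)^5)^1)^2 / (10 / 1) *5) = 216328912764928 / 67441728835811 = 3.21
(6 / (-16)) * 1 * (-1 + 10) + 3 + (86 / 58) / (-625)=-54719 / 145000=-0.38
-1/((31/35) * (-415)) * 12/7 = 12/2573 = 0.00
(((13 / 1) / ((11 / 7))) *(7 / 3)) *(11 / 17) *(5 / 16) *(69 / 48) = 73255 / 13056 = 5.61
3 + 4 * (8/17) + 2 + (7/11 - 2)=1032/187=5.52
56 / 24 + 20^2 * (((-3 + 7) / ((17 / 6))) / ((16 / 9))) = 319.98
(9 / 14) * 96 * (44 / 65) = 41.78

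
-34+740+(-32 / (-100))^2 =441314 / 625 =706.10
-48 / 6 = -8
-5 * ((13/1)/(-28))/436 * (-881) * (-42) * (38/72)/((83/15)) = 5440175/289504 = 18.79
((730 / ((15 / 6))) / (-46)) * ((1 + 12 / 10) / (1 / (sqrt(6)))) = -34.21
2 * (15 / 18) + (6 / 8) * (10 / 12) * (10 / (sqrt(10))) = 5 / 3 + 5 * sqrt(10) / 8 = 3.64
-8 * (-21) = 168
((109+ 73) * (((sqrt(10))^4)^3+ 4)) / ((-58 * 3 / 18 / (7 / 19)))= -3822015288 / 551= -6936506.87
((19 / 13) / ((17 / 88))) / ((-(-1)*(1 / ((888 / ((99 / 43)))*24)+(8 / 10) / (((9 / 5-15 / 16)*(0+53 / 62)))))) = 622603255296 / 89301206839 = 6.97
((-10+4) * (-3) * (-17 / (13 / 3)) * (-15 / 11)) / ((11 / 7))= 96390 / 1573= 61.28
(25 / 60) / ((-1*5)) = -1 / 12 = -0.08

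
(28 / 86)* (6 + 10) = 224 / 43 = 5.21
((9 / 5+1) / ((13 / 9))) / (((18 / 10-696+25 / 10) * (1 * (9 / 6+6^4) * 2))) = -84 / 77781665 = -0.00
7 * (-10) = -70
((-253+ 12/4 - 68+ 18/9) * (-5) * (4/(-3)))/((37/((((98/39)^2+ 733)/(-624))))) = 444176315/6584409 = 67.46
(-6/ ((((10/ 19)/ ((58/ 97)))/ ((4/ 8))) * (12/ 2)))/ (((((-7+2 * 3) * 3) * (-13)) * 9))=-551/ 340470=-0.00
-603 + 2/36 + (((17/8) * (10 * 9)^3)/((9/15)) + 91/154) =255545992/99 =2581272.65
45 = 45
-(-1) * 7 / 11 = 7 / 11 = 0.64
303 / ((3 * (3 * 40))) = 101 / 120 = 0.84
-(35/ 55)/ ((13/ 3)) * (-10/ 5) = 42/ 143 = 0.29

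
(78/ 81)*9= 26/ 3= 8.67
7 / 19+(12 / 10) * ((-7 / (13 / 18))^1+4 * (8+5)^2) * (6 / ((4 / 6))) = 8887667 / 1235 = 7196.49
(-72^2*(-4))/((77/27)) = 559872/77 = 7271.06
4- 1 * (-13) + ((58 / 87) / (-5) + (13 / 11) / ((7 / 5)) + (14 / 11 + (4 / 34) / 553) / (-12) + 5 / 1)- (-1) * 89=5245981 / 47005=111.60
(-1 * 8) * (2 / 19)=-16 / 19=-0.84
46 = 46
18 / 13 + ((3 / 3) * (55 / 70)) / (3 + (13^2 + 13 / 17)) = 67505 / 48594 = 1.39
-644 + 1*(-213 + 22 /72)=-30841 /36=-856.69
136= 136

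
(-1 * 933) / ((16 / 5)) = -4665 / 16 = -291.56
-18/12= -3/2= -1.50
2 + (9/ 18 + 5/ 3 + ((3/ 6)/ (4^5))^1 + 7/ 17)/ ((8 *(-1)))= 1401805/ 835584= 1.68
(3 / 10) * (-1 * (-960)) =288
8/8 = 1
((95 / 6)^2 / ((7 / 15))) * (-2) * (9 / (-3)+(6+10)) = -13967.26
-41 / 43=-0.95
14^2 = 196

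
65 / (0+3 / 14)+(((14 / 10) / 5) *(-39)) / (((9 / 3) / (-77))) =43771 / 75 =583.61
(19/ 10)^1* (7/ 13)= 133/ 130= 1.02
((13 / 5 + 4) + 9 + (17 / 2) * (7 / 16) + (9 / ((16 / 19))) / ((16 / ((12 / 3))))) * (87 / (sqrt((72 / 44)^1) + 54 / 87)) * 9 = -1757680749 / 205760 + 1544628537 * sqrt(22) / 411520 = 9062.96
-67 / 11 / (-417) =67 / 4587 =0.01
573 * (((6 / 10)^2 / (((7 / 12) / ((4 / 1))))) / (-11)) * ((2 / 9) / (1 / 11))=-55008 / 175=-314.33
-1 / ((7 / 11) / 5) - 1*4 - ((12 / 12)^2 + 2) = -104 / 7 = -14.86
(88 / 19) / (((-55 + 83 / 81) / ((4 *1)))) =-7128 / 20767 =-0.34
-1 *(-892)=892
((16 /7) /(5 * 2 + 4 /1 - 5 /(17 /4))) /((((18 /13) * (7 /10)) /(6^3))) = 212160 /5341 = 39.72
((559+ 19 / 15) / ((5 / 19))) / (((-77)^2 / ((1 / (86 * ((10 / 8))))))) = 29032 / 8691375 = 0.00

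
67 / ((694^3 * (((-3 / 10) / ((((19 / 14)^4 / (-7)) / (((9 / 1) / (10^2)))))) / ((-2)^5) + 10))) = 2182876750 / 108882279568603753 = 0.00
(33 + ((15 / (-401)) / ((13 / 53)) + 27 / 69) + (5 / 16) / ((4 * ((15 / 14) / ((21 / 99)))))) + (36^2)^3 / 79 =826830070036155109 / 30007362528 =27554240.04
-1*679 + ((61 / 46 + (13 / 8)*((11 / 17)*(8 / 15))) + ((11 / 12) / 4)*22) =-31533593 / 46920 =-672.07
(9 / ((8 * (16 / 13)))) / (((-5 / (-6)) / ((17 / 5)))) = 5967 / 1600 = 3.73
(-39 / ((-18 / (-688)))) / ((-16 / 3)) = 559 / 2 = 279.50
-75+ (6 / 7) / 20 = -5247 / 70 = -74.96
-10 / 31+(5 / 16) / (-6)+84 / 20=56921 / 14880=3.83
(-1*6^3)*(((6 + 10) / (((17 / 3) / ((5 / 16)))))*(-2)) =6480 / 17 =381.18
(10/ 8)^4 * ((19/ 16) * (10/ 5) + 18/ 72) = 13125/ 2048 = 6.41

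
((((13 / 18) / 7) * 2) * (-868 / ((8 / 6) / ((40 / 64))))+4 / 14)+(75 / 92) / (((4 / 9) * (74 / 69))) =-2037911 / 24864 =-81.96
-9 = -9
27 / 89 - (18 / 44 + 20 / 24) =-2758 / 2937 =-0.94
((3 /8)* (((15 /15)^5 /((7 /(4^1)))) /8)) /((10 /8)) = 3 /140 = 0.02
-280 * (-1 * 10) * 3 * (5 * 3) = 126000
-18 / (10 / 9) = -81 / 5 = -16.20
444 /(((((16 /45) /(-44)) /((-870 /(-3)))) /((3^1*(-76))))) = 3632963400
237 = 237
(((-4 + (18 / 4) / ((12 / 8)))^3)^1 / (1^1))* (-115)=115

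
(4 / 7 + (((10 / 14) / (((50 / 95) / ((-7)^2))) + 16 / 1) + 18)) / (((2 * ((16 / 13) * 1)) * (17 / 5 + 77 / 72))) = 827775 / 90104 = 9.19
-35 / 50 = -0.70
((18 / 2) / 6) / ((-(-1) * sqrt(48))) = sqrt(3) / 8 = 0.22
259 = 259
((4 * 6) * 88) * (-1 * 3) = -6336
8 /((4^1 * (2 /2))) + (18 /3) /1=8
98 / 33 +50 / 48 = 353 / 88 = 4.01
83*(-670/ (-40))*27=150147/ 4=37536.75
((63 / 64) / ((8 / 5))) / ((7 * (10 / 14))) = 63 / 512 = 0.12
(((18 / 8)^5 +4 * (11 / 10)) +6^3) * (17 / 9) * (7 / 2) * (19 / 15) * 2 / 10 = 3218969873 / 6912000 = 465.71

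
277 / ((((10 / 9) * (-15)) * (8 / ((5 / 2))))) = -831 / 160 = -5.19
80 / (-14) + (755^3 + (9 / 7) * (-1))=430368868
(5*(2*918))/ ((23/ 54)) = 495720/ 23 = 21553.04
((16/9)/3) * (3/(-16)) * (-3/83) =1/249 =0.00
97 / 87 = 1.11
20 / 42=10 / 21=0.48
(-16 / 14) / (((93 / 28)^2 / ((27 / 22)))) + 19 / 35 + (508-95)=152957614 / 369985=413.42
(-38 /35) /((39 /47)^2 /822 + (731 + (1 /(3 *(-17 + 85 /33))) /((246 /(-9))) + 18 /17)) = -3772017712 /2543344260665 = -0.00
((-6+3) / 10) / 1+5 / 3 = 41 / 30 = 1.37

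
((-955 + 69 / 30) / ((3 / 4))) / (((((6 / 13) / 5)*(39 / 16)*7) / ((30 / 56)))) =-27220 / 63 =-432.06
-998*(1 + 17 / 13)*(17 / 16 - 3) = 232035 / 52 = 4462.21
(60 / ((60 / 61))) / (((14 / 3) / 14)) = 183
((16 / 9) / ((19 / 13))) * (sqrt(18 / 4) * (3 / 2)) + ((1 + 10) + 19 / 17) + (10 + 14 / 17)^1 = 52 * sqrt(2) / 19 + 390 / 17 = 26.81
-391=-391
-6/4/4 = -3/8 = -0.38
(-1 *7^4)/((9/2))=-4802/9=-533.56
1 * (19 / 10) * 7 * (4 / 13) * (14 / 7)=532 / 65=8.18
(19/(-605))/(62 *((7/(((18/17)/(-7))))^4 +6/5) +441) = -997272/9030210232391051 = -0.00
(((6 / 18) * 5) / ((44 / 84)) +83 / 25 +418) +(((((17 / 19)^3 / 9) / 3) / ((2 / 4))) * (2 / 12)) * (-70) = 64762606052 / 152784225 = 423.88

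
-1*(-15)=15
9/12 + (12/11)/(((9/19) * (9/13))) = 4.08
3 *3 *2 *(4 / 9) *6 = 48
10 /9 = 1.11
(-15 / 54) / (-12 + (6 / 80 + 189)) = -100 / 63747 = -0.00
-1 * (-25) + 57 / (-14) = 293 / 14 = 20.93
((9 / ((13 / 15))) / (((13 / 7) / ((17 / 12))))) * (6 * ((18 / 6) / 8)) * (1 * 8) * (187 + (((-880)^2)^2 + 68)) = 28902317887489725 / 338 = 85509816235176.70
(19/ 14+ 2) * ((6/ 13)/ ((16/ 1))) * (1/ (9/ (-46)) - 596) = -127135/ 2184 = -58.21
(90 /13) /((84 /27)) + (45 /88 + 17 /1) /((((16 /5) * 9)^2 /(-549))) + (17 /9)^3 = -3924508771 /1494484992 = -2.63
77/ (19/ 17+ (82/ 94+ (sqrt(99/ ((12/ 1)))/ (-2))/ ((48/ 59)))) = 342.63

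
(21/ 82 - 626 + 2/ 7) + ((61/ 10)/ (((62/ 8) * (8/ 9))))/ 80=-8903364837/ 14235200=-625.45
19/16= 1.19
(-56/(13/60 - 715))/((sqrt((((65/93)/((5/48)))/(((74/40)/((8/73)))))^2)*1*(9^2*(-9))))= -586117/2167680528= -0.00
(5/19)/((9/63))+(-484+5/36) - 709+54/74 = -30123841/25308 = -1190.29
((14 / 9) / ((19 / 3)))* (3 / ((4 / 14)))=49 / 19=2.58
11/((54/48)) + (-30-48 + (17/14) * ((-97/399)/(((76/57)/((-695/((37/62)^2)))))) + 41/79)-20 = 624113289059/1812394458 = 344.36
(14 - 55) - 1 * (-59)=18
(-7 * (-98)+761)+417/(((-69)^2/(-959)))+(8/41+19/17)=1364.32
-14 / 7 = -2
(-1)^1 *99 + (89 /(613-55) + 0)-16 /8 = -56269 /558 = -100.84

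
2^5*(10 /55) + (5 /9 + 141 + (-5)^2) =17065 /99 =172.37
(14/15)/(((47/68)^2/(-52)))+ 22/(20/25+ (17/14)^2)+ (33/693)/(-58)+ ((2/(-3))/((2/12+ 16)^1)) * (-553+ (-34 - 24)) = -64693801691947/969557469510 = -66.73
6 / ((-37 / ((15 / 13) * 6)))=-540 / 481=-1.12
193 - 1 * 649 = -456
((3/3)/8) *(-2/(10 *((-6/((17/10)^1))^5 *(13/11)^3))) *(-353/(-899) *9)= 0.00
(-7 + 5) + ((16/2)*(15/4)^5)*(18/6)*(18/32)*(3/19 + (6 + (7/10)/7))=4875487477/77824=62647.61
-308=-308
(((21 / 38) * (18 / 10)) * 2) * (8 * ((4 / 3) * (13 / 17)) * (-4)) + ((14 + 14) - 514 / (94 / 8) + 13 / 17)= -6064159 / 75905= -79.89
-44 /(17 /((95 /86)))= -2090 /731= -2.86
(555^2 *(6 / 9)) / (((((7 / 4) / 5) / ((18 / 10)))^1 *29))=7392600 / 203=36416.75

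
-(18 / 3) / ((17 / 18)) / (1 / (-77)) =8316 / 17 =489.18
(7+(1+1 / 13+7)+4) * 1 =248 / 13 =19.08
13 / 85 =0.15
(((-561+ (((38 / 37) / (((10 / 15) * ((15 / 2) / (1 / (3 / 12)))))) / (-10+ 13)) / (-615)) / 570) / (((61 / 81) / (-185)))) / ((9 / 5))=134.32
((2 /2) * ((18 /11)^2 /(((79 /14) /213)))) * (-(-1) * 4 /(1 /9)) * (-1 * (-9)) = 313038432 /9559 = 32748.03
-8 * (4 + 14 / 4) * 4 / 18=-40 / 3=-13.33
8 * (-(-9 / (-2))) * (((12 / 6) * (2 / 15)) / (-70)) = 24 / 175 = 0.14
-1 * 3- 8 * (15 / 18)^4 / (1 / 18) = -652 / 9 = -72.44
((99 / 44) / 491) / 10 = 9 / 19640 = 0.00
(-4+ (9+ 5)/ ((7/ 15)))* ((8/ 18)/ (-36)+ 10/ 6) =3484/ 81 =43.01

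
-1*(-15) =15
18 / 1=18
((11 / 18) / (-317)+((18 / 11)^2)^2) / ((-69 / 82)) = -24552112205 / 2882183337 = -8.52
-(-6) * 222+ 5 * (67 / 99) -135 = 1200.38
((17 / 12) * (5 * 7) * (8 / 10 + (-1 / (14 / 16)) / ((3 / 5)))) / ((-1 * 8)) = 493 / 72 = 6.85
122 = 122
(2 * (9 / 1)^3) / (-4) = -729 / 2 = -364.50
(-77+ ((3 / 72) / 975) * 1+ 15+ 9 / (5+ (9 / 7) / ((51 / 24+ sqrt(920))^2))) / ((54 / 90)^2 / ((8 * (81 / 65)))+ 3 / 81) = -17782025504002313757 / 21606513799740935+ 21319925760 * sqrt(230) / 332407904611399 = -822.99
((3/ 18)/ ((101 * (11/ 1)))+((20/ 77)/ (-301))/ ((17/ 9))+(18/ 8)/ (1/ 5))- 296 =-284.75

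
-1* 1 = -1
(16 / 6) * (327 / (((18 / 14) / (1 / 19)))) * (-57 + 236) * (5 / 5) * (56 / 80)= 3824156 / 855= 4472.70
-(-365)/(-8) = -365/8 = -45.62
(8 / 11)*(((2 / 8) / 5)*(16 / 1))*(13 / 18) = 0.42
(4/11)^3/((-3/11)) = -64/363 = -0.18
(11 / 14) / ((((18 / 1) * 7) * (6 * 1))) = 11 / 10584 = 0.00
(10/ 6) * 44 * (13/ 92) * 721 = 515515/ 69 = 7471.23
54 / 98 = 27 / 49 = 0.55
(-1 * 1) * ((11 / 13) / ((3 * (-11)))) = 1 / 39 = 0.03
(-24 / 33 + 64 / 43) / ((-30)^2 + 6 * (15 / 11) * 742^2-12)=15 / 88795946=0.00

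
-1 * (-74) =74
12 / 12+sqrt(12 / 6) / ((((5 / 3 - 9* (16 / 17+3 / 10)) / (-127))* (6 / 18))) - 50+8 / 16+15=-67 / 2+194310* sqrt(2) / 4847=23.19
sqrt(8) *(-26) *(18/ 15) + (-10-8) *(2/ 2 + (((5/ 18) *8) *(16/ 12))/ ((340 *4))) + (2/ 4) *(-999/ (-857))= -312 *sqrt(2)/ 5-1525931/ 87414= -105.70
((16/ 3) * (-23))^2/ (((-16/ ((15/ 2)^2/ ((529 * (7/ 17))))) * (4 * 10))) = -85/ 14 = -6.07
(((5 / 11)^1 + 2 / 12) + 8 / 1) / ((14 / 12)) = 569 / 77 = 7.39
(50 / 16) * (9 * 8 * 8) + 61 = 1861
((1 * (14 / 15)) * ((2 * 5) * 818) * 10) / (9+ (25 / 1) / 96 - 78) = -7329280 / 6599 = -1110.67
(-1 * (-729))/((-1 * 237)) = -243/79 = -3.08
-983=-983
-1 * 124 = -124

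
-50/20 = -5/2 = -2.50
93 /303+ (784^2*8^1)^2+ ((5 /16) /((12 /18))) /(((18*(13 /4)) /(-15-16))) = 1523877961160199785 /63024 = 24179327893504.06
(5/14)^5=3125/537824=0.01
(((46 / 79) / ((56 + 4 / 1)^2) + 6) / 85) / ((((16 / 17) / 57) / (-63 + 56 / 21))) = -2934233897 / 11376000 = -257.93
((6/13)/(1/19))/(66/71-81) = -2698/24635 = -0.11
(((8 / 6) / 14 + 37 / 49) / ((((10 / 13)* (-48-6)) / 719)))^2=54604005625 / 252047376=216.64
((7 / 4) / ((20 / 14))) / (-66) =-49 / 2640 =-0.02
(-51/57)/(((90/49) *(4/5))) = -833/1368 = -0.61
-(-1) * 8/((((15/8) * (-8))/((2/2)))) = -8/15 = -0.53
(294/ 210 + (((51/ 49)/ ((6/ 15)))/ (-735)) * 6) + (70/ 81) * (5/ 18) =14167283/ 8751645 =1.62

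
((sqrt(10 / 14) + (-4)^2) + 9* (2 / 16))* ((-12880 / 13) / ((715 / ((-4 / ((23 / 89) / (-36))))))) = -13875.32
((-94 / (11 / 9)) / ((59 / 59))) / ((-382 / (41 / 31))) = 17343 / 65131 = 0.27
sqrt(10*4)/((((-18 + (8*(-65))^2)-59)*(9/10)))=20*sqrt(10)/2432907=0.00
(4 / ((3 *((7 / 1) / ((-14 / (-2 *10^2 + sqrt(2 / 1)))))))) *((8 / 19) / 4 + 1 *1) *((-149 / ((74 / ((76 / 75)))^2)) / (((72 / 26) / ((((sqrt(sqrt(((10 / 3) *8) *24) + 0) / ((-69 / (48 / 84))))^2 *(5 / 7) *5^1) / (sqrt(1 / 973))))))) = -150745088 *sqrt(9730) / 517357809236079- 37686272 *sqrt(4865) / 12933945230901975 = -0.00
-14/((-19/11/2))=16.21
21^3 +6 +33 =9300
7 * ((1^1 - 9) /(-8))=7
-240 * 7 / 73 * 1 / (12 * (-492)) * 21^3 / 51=36015 / 50881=0.71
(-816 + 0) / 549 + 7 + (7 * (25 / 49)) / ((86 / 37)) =776693 / 110166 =7.05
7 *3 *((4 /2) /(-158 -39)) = -42 /197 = -0.21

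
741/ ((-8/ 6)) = -2223/ 4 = -555.75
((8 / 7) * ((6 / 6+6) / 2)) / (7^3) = 4 / 343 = 0.01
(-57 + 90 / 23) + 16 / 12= -3571 / 69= -51.75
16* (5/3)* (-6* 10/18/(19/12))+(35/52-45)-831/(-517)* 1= -151491761/1532388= -98.86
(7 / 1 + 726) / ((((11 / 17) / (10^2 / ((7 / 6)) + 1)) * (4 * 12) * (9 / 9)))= 2046.49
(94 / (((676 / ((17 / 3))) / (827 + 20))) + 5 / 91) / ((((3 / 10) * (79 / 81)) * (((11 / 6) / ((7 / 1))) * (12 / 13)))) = 9435.90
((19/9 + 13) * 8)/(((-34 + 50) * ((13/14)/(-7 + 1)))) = -1904/39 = -48.82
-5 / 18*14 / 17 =-35 / 153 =-0.23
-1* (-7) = 7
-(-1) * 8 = 8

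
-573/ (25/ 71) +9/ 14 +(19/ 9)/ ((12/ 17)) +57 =-29610373/ 18900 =-1566.69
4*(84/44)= 84/11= 7.64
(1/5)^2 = 0.04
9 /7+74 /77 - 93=-6988 /77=-90.75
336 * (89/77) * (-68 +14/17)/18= -813104/561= -1449.38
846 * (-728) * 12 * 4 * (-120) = 3547514880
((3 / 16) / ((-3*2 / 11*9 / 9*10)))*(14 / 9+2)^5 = -5767168 / 295245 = -19.53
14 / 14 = 1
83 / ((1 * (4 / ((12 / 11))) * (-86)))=-0.26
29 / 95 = 0.31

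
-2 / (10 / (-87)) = 87 / 5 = 17.40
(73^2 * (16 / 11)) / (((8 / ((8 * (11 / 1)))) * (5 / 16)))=272844.80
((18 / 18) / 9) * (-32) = -32 / 9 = -3.56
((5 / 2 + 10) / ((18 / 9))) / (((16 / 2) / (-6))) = -75 / 16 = -4.69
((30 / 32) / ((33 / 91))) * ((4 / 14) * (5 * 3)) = 975 / 88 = 11.08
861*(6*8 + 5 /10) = 83517 /2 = 41758.50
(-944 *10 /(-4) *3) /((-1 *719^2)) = -7080 /516961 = -0.01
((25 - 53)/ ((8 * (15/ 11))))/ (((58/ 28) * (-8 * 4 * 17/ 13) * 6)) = 0.00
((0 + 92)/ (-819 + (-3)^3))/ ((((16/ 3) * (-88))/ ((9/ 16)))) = 69/ 529408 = 0.00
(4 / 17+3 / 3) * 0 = 0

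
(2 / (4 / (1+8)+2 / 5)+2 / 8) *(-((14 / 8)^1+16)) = -14129 / 304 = -46.48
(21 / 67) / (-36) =-7 / 804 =-0.01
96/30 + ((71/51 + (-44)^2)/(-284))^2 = 52170696341/1048931280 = 49.74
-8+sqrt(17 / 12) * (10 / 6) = -8+5 * sqrt(51) / 18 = -6.02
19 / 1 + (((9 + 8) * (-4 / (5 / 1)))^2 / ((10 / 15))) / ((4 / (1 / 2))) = 1342 / 25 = 53.68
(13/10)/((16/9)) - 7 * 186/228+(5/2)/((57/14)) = -39811/9120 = -4.37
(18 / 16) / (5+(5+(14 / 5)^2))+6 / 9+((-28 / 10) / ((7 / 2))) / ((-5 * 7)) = 1409741 / 1873200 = 0.75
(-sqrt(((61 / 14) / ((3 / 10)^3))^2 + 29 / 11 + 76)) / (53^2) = -sqrt(112900135315) / 5839911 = -0.06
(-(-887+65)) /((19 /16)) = 13152 /19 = 692.21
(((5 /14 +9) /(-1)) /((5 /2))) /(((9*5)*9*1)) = -131 /14175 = -0.01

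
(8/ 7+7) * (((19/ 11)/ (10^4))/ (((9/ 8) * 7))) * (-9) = -1083/ 673750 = -0.00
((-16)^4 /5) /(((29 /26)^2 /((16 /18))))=354418688 /37845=9365.01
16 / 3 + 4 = 28 / 3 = 9.33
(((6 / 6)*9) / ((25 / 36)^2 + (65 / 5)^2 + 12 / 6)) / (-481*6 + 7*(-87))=-3888 / 258910765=-0.00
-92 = -92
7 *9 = 63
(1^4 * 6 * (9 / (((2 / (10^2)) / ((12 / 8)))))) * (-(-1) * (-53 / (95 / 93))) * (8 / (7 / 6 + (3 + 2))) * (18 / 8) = -431188920 / 703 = -613355.50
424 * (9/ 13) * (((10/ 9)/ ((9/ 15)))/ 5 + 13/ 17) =220904/ 663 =333.19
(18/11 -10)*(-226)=20792/11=1890.18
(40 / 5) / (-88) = -1 / 11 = -0.09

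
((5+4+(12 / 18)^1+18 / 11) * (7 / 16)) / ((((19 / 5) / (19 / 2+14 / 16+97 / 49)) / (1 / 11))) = 9032195 / 6179712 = 1.46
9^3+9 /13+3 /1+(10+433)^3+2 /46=25994772881 /299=86939039.74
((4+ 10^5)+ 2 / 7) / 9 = 700030 / 63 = 11111.59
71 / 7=10.14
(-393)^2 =154449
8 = 8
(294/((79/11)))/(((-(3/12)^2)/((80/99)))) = -125440/237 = -529.28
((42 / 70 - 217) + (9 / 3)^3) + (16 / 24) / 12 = -17041 / 90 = -189.34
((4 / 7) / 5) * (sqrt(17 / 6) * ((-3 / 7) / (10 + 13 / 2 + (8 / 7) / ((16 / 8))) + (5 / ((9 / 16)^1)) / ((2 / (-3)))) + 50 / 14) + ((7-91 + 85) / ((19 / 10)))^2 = 12120 / 17689-19156 * sqrt(102) / 75285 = -1.88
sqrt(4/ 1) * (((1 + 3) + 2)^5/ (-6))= -2592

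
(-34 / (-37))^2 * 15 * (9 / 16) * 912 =8895420 / 1369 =6497.75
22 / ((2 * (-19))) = -11 / 19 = -0.58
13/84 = 0.15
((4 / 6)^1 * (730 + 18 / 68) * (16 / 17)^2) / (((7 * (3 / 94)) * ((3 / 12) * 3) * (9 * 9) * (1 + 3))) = 85355008 / 10744731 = 7.94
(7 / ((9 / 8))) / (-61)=-56 / 549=-0.10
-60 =-60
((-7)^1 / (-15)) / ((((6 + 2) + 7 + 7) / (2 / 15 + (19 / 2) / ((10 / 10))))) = 0.20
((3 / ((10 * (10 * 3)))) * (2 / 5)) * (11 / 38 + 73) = 557 / 1900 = 0.29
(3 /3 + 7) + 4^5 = 1032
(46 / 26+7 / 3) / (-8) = -20 / 39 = -0.51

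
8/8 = 1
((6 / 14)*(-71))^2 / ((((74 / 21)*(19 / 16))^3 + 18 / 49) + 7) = 4390267392 / 382362175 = 11.48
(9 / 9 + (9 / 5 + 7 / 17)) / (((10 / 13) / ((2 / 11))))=3549 / 4675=0.76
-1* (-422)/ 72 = 211/ 36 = 5.86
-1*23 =-23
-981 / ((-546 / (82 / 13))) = 13407 / 1183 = 11.33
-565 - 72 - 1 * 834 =-1471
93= 93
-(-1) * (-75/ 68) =-75/ 68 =-1.10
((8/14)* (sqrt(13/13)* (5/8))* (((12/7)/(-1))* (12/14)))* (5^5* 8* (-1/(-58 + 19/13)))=-3900000/16807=-232.05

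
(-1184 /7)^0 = 1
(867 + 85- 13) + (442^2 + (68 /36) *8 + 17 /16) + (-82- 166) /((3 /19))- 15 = 28041625 /144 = 194733.51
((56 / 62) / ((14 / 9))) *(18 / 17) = 324 / 527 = 0.61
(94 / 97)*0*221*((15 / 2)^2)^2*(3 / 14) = 0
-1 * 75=-75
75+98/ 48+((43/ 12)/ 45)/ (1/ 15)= 5633/ 72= 78.24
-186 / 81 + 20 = 478 / 27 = 17.70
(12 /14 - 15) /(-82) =99 /574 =0.17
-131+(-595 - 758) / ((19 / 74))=-102611 / 19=-5400.58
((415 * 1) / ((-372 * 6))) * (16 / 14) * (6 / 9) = -830 / 5859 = -0.14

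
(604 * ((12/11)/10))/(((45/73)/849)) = 24956072/275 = 90749.35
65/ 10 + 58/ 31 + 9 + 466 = 29969/ 62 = 483.37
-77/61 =-1.26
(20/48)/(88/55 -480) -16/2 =-229657/28704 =-8.00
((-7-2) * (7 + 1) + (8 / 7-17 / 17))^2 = 253009 / 49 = 5163.45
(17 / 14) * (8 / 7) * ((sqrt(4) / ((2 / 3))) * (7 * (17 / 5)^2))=58956 / 175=336.89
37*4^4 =9472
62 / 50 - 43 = -1044 / 25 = -41.76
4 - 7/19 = 69/19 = 3.63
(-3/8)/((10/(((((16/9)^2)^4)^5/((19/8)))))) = -730750818665451459101842416358141509827966271488/4680612931454287571675968323202137757365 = -156122890.18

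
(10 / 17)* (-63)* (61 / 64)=-19215 / 544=-35.32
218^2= 47524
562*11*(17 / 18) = 52547 / 9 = 5838.56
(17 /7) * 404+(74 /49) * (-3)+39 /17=815429 /833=978.91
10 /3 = 3.33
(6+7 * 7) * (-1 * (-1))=55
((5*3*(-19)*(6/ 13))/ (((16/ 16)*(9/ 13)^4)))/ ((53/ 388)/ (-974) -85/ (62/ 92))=4890305990960/ 1077197783427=4.54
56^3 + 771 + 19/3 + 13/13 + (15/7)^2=25930642/147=176398.93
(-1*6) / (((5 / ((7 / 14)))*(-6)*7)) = 1 / 70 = 0.01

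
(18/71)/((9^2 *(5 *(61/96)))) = 64/64965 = 0.00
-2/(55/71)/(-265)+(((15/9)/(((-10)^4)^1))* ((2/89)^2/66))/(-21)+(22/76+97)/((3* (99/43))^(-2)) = 142312693152760325077/30662028595737000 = 4641.33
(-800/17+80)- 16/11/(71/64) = 31.63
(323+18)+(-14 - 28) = 299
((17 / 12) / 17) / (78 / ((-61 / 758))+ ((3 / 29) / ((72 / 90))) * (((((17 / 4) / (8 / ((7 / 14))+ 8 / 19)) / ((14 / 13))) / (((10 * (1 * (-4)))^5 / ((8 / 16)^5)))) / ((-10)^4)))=-5193806643200000000 / 60408909633945600059109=-0.00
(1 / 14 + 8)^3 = 1442897 / 2744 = 525.84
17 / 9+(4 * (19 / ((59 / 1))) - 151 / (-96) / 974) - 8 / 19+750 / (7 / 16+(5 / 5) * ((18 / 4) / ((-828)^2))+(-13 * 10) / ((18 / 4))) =-28597391490527 / 1211591077056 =-23.60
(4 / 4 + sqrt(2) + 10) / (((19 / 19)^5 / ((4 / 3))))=4 * sqrt(2) / 3 + 44 / 3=16.55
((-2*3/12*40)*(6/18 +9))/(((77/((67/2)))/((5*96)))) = -428800/11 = -38981.82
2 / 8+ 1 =1.25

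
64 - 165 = -101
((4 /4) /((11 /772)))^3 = 345679.68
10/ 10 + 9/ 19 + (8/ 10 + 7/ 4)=1529/ 380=4.02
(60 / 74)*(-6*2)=-360 / 37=-9.73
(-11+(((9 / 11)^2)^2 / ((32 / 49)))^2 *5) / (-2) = 1897762549979 / 439006988288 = 4.32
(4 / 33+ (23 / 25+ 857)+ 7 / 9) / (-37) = -2125577 / 91575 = -23.21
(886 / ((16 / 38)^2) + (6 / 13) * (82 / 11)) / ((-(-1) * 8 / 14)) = 160193131 / 18304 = 8751.81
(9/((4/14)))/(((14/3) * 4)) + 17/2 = 163/16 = 10.19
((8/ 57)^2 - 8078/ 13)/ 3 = -26244590/ 126711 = -207.12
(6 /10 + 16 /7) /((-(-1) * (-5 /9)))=-909 /175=-5.19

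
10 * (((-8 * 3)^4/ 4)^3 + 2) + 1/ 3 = 17118912860651581/ 3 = 5706304286883860.33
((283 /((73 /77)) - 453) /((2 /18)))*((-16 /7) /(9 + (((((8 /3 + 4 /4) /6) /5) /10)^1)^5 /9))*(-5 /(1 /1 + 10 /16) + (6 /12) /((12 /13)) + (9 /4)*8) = 1735144767621000000000000 /317732630671069861793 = 5461.02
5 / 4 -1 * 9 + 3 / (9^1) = -89 / 12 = -7.42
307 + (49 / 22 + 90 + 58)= 10059 / 22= 457.23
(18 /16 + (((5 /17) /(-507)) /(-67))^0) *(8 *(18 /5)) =306 /5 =61.20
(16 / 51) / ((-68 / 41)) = -0.19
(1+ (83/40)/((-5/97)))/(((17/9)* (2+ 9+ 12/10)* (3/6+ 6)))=-70659/269620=-0.26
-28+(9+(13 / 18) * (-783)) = -1169 / 2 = -584.50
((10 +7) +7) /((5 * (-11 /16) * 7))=-1.00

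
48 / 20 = 12 / 5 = 2.40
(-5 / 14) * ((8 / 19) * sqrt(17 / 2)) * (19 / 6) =-5 * sqrt(34) / 21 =-1.39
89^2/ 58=7921/ 58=136.57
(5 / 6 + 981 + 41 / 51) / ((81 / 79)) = 7918091 / 8262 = 958.37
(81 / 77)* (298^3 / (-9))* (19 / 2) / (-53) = 2262637116 / 4081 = 554432.03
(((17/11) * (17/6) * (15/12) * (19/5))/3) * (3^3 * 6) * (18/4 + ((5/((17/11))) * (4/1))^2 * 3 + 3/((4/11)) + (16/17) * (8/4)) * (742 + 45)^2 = 63305250253785/176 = 359688921896.51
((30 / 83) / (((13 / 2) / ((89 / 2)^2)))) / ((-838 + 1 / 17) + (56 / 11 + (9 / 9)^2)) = -7406135 / 55948308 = -0.13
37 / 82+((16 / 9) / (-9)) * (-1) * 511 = 673429 / 6642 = 101.39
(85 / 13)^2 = 7225 / 169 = 42.75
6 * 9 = 54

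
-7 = -7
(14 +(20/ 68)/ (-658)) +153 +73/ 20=19088859/ 111860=170.65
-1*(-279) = 279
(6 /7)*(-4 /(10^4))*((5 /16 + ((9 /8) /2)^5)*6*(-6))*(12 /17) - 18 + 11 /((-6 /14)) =-182422414979 /4177920000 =-43.66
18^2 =324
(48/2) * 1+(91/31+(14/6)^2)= 9034/279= 32.38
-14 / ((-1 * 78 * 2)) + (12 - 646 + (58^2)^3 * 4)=11877432024283 / 78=152274769542.09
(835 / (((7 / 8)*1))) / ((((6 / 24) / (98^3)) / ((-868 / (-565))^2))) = 541359904526336 / 63845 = 8479284274.83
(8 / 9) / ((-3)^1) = -8 / 27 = -0.30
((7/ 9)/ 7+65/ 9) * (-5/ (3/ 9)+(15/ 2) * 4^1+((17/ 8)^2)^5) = 22353100305899/ 1610612736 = 13878.63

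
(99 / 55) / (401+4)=1 / 225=0.00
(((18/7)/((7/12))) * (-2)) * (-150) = 1322.45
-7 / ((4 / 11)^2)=-847 / 16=-52.94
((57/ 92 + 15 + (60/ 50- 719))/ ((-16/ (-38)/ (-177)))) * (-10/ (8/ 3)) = -3258777267/ 2944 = -1106921.63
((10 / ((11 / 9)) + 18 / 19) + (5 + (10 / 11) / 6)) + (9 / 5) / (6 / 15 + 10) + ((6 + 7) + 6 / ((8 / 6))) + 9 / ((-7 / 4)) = 556273 / 20748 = 26.81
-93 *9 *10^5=-83700000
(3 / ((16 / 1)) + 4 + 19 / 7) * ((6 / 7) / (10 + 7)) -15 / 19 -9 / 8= -99171 / 63308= -1.57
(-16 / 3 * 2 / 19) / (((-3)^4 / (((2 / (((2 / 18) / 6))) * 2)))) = -256 / 171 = -1.50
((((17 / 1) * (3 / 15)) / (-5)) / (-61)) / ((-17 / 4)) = -4 / 1525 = -0.00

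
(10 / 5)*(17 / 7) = 34 / 7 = 4.86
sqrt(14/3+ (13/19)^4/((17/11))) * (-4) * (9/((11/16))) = -192 * sqrt(1629904461)/67507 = -114.82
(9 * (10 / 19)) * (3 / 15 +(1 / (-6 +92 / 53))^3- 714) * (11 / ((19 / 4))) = -4078635613371 / 520885817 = -7830.19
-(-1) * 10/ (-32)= -5/ 16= -0.31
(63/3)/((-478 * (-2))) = 21/956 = 0.02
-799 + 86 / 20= -7947 / 10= -794.70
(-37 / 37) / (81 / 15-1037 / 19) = 95 / 4672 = 0.02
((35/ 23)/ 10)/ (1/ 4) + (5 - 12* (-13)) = 3717/ 23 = 161.61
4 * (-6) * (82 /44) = -492 /11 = -44.73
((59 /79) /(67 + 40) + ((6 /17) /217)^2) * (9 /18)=803218847 /230069037226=0.00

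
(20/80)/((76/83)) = 83/304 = 0.27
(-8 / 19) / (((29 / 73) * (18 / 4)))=-1168 / 4959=-0.24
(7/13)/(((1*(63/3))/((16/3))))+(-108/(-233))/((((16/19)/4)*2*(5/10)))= 63749/27261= 2.34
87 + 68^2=4711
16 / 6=8 / 3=2.67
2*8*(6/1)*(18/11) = 157.09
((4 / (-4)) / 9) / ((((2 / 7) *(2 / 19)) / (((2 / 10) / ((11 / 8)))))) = -266 / 495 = -0.54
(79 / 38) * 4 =158 / 19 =8.32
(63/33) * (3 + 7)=210/11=19.09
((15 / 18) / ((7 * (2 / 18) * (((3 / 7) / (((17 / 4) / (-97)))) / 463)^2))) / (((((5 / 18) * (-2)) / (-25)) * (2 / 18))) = 292726228725 / 301088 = 972228.15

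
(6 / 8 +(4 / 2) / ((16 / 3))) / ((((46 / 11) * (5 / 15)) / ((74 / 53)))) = 10989 / 9752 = 1.13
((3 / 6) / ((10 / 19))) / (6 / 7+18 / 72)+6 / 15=39 / 31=1.26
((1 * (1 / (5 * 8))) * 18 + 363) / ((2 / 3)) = 21807 / 40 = 545.18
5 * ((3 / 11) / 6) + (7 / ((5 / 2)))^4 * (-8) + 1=-6744341 / 13750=-490.50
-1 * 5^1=-5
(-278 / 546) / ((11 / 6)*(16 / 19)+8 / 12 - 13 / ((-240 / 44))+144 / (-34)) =-897940 / 632359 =-1.42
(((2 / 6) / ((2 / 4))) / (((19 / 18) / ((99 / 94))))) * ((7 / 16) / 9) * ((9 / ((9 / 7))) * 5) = 8085 / 7144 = 1.13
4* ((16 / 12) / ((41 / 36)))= 192 / 41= 4.68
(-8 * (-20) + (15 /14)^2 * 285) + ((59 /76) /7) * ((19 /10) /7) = 954909 /1960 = 487.20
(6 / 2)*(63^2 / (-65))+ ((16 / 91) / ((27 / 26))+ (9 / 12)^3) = -143562257 / 786240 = -182.59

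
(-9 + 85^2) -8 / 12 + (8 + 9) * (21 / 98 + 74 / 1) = 356033 / 42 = 8476.98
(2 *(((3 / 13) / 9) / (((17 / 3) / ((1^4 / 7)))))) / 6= 1 / 4641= 0.00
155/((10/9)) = 279/2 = 139.50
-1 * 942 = -942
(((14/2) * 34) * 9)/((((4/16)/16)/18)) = 2467584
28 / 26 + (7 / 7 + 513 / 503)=20250 / 6539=3.10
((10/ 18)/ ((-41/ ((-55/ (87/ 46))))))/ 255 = 2530/ 1637253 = 0.00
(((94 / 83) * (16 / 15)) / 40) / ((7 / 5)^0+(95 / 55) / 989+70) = 511313 / 1202091075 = 0.00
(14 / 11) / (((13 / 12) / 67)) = 11256 / 143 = 78.71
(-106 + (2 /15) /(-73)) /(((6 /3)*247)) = -58036 /270465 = -0.21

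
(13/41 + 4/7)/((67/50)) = 12750/19229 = 0.66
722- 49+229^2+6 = 53120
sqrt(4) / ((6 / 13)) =13 / 3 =4.33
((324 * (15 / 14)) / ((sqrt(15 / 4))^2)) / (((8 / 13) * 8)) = 1053 / 56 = 18.80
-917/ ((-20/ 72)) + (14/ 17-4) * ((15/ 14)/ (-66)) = 43213383/ 13090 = 3301.25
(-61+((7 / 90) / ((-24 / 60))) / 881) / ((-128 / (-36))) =-1934683 / 112768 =-17.16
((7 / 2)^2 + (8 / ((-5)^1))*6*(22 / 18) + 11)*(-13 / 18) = -8983 / 1080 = -8.32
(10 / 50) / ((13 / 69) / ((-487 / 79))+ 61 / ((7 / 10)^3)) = 11525829 / 10247153695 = 0.00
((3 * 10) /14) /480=1 /224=0.00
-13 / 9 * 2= -26 / 9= -2.89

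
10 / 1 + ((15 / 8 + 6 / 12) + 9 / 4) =117 / 8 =14.62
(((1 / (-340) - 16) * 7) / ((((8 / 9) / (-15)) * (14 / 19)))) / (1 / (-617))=-1722190761 / 1088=-1582895.92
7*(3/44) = 21/44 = 0.48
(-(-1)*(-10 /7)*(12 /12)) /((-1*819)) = 10 /5733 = 0.00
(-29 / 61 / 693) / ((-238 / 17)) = 29 / 591822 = 0.00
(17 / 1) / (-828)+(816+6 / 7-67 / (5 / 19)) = 562.24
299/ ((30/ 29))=289.03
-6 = -6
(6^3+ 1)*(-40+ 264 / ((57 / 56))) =904456 / 19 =47602.95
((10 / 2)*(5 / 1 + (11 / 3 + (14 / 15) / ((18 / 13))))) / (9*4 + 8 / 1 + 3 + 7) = 1261 / 1458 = 0.86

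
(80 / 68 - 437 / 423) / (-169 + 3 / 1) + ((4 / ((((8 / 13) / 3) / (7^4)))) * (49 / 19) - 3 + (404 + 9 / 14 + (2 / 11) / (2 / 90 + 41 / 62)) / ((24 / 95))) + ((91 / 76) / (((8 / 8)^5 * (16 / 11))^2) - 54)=208524993474765361865 / 1705149087409152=122291.36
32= 32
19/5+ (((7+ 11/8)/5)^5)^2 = 1862683692551761449/10485760000000000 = 177.64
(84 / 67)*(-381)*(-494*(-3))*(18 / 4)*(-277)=59121405252 / 67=882409033.61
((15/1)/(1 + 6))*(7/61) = 15/61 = 0.25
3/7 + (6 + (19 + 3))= 199/7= 28.43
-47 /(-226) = 47 /226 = 0.21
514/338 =257/169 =1.52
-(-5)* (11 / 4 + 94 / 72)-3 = 311 / 18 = 17.28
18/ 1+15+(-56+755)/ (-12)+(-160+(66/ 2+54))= -393/ 4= -98.25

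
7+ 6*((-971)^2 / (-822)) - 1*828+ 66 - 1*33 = -1050797 / 137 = -7670.05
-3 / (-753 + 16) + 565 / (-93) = -416126 / 68541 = -6.07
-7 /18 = -0.39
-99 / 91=-1.09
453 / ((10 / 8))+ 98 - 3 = 457.40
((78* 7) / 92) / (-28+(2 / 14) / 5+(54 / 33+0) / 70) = -21021 / 98992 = -0.21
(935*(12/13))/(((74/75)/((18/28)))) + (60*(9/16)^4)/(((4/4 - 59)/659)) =1580852830005/3199565824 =494.08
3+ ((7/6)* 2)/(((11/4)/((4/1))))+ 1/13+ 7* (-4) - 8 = -12668/429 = -29.53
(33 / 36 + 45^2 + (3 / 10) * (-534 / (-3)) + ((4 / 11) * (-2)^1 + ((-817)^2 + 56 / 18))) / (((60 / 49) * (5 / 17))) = 1104349739171 / 594000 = 1859174.65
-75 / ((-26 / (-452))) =-16950 / 13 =-1303.85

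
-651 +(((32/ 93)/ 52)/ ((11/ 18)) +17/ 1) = -2810474/ 4433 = -633.99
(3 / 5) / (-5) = -3 / 25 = -0.12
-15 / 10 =-3 / 2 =-1.50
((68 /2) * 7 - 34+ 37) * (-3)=-723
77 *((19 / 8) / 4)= 1463 / 32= 45.72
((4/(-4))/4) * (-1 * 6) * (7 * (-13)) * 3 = -819/2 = -409.50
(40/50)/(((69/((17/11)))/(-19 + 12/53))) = -13532/40227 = -0.34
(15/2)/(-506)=-15/1012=-0.01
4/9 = 0.44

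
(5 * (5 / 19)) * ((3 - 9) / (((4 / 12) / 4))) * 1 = -1800 / 19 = -94.74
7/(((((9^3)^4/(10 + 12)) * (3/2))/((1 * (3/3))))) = 308/847288609443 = 0.00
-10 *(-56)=560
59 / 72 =0.82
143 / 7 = 20.43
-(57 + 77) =-134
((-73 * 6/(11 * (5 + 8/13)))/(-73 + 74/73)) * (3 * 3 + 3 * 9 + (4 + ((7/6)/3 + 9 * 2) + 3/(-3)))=5.65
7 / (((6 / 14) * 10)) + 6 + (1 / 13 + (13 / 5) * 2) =1007 / 78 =12.91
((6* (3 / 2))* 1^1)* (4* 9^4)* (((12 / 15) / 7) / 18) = 52488 / 35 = 1499.66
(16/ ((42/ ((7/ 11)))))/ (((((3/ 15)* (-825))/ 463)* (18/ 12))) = -0.45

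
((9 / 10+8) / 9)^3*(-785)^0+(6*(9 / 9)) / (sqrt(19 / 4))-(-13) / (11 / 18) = 12*sqrt(19) / 19+178340659 / 8019000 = 24.99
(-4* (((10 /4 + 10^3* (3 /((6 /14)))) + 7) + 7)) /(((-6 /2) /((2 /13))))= 56132 /39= 1439.28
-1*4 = -4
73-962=-889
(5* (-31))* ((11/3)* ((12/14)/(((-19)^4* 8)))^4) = -46035/177292245497819756442132736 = -0.00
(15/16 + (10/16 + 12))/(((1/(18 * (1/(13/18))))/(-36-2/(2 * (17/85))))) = -720657/52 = -13858.79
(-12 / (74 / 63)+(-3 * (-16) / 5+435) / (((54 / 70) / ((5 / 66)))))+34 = 494105 / 7326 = 67.45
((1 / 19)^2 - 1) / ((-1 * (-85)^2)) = 72 / 521645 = 0.00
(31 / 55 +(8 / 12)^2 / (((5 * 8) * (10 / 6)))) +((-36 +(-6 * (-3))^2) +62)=578441 / 1650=350.57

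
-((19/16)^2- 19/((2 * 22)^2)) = -43377/30976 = -1.40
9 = 9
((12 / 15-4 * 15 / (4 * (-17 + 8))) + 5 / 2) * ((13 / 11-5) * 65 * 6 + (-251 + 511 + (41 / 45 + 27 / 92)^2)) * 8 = -34486619201009 / 707008500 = -48778.22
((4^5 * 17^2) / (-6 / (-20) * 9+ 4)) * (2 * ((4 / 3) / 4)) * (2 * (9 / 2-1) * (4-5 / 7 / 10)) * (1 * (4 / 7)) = 651059200 / 1407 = 462728.64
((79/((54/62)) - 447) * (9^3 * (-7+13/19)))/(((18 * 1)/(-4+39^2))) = 138254589.47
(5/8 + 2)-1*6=-27/8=-3.38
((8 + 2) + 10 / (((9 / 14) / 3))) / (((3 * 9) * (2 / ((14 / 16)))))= 595 / 648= 0.92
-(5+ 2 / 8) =-21 / 4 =-5.25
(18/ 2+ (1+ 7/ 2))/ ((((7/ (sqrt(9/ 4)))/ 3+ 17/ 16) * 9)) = 216/ 377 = 0.57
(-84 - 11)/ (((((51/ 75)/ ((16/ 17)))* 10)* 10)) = -380/ 289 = -1.31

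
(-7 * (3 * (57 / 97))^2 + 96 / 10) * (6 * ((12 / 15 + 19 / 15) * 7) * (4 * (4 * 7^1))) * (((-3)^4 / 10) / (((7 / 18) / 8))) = -23156539386624 / 1176125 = -19688842.08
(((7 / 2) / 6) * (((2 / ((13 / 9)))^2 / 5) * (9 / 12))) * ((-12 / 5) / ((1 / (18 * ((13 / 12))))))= -5103 / 650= -7.85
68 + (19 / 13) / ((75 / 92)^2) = 5133316 / 73125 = 70.20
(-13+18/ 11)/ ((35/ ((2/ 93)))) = -50/ 7161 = -0.01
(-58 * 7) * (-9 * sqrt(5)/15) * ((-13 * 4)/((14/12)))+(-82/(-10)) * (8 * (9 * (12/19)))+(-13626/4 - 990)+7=-54288 * sqrt(5)/5 - 763157/190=-28294.95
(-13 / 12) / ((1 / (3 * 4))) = -13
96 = 96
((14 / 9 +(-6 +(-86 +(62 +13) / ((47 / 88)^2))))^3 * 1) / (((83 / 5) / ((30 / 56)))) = 252005830815212607650 / 1521841957794207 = 165592.64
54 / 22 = 27 / 11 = 2.45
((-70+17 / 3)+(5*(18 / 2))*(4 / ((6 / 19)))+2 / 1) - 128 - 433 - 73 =-379 / 3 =-126.33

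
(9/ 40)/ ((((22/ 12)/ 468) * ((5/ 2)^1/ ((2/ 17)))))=12636/ 4675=2.70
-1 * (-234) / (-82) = -117 / 41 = -2.85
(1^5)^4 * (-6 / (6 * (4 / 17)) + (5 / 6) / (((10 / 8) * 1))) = -43 / 12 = -3.58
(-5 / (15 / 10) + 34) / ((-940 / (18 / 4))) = -69 / 470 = -0.15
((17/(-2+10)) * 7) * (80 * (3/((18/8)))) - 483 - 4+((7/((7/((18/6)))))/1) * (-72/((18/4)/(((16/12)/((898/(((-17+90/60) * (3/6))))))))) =1481995/1347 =1100.22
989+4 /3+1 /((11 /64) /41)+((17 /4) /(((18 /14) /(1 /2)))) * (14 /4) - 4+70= 2060251 /1584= 1300.66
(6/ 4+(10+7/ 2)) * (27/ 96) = 135/ 32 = 4.22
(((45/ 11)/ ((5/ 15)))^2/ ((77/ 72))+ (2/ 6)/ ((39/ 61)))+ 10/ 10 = 155185826/ 1090089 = 142.36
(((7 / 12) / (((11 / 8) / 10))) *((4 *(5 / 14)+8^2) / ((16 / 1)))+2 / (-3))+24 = 895 / 22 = 40.68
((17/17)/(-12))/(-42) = 1/504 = 0.00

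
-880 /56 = -110 /7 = -15.71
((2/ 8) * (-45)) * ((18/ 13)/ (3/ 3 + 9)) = -81/ 52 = -1.56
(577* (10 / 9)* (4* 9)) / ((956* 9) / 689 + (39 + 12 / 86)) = 683791160 / 1529559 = 447.05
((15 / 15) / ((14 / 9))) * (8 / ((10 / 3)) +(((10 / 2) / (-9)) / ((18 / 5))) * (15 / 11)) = 929 / 660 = 1.41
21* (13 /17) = 273 /17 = 16.06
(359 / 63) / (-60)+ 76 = 286921 / 3780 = 75.91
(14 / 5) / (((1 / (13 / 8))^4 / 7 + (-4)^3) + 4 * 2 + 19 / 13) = -2798978 / 54498075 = -0.05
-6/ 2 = -3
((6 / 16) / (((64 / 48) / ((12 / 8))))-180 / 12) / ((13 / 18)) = -8397 / 416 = -20.19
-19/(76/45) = -45/4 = -11.25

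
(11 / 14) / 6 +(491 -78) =34703 / 84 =413.13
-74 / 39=-1.90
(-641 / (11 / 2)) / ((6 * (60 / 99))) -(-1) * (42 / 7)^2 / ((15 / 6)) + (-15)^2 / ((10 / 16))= 6847 / 20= 342.35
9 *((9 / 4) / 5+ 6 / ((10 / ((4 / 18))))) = 21 / 4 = 5.25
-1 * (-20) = 20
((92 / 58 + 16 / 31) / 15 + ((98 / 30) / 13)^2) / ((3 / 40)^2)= 444777536 / 12306411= 36.14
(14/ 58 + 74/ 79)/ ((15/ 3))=2699/ 11455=0.24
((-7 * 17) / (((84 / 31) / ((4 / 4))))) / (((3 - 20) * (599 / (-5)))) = -155 / 7188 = -0.02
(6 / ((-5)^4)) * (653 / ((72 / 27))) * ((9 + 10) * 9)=1004967 / 2500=401.99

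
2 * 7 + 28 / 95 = 1358 / 95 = 14.29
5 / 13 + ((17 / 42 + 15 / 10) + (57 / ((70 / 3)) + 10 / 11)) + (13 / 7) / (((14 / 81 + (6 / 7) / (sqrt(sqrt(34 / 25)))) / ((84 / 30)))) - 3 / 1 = -21327258771 * sqrt(34) / 86973606791 + 4300558353 * 34^(3 / 4) * sqrt(5) / 434868033955 + 6721575691220413 / 2611817411933730 + 105765793497 * 34^(1 / 4) * sqrt(5) / 86973606791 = 8.02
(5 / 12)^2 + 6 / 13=1189 / 1872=0.64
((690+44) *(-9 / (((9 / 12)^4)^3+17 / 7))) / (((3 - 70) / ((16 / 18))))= 689610686464 / 19358494853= 35.62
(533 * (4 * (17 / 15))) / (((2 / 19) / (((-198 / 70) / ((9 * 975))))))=-291346 / 39375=-7.40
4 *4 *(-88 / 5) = -1408 / 5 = -281.60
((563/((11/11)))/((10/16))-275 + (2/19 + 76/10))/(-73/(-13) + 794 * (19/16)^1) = 2086344/3123695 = 0.67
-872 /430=-436 /215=-2.03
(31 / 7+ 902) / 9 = 705 / 7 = 100.71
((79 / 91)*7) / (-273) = -79 / 3549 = -0.02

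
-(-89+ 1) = 88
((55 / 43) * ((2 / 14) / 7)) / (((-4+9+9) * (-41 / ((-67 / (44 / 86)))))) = 335 / 56252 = 0.01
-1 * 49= -49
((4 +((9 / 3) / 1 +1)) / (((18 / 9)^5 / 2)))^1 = 1 / 2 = 0.50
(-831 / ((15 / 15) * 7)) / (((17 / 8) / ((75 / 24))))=-20775 / 119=-174.58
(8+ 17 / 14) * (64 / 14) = 2064 / 49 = 42.12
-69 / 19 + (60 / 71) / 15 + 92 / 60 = -41318 / 20235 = -2.04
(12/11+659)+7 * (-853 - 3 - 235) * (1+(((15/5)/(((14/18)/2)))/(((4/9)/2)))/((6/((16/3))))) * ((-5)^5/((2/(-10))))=-3801452464.91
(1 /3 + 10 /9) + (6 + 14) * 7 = 1273 /9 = 141.44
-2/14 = -1/7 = -0.14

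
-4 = -4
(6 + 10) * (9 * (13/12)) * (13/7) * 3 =869.14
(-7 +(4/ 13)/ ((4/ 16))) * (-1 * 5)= 375/ 13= 28.85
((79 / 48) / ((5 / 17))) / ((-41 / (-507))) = 226967 / 3280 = 69.20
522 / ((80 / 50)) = 1305 / 4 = 326.25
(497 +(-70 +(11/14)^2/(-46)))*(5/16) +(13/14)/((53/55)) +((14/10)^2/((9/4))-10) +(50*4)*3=1247644357703/1720252800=725.27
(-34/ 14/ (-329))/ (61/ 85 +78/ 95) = 5491/ 1144591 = 0.00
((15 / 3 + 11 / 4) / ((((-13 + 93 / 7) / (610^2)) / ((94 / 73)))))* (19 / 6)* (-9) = -54079432575 / 146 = -370407072.43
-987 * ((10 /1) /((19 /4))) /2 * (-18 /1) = 355320 /19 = 18701.05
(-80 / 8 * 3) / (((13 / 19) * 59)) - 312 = -239874 / 767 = -312.74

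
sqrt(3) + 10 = 11.73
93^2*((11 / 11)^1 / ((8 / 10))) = 43245 / 4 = 10811.25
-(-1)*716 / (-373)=-716 / 373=-1.92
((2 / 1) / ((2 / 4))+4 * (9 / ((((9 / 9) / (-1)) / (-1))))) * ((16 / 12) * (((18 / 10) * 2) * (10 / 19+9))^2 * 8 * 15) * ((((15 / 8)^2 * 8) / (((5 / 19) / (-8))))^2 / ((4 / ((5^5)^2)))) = 13434057562500000000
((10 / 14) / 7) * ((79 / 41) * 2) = 790 / 2009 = 0.39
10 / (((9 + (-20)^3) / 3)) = -30 / 7991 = -0.00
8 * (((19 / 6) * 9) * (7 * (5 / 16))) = 1995 / 4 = 498.75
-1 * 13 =-13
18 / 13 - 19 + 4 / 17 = -3841 / 221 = -17.38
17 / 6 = 2.83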